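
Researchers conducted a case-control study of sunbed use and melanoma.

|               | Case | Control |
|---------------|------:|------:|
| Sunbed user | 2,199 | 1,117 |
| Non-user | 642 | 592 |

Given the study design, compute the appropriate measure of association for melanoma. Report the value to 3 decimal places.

1.815

Cells: a = 2199, b = 1117, c = 642, d = 592.
This is a case-control study: participants were sampled on outcome status, so risks in the source population cannot be estimated directly — relative risk is not valid here. The odds ratio is the appropriate measure.
OR = (a·d)/(b·c) = (2199 × 592) / (1117 × 642) = 1301808 / 717114 = 1.81534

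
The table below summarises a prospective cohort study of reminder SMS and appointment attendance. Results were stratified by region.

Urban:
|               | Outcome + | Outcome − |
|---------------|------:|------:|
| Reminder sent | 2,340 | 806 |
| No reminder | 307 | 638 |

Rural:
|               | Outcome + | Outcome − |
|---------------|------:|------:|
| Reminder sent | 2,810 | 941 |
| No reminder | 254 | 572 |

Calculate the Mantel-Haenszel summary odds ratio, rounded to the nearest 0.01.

6.35

OR_MH = Σ(aᵢdᵢ/nᵢ) / Σ(bᵢcᵢ/nᵢ), where nᵢ is the stratum total.
Stratum 1 (Urban): n = 4091; a·d/n = 2340·638/4091 = 364.9279; b·c/n = 806·307/4091 = 60.4845
Stratum 2 (Rural): n = 4577; a·d/n = 2810·572/4577 = 351.1733; b·c/n = 941·254/4577 = 52.2207
OR_MH = (364.9279 + 351.1733) / (60.4845 + 52.2207) = 716.1011 / 112.7051 = 6.35376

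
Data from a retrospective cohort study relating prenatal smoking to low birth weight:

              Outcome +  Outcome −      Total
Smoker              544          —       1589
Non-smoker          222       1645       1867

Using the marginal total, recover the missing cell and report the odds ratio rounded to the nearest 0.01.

3.86

The missing cell is in the exposed row: 1589 − 544 = 1045.
So a = 544, b = 1045, c = 222, d = 1645.
OR = (a·d)/(b·c) = (544 × 1645) / (1045 × 222) = 894880 / 231990 = 3.85741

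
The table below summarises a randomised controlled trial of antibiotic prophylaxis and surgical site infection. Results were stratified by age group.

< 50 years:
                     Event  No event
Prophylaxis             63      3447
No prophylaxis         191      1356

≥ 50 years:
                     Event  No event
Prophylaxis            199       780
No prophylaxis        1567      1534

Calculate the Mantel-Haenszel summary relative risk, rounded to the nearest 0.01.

0.34

RR_MH = Σ(aᵢ·n₀ᵢ/nᵢ) / Σ(cᵢ·n₁ᵢ/nᵢ), with n₁ᵢ = aᵢ+bᵢ (exposed), n₀ᵢ = cᵢ+dᵢ (unexposed), nᵢ = n₁ᵢ+n₀ᵢ.
Stratum 1 (< 50 years): n₁ = 3510, n₀ = 1547, n = 5057; a·n₀/n = 63·1547/5057 = 19.2725; c·n₁/n = 191·3510/5057 = 132.5707
Stratum 2 (≥ 50 years): n₁ = 979, n₀ = 3101, n = 4080; a·n₀/n = 199·3101/4080 = 151.2498; c·n₁/n = 1567·979/4080 = 376.0032
RR_MH = (19.2725 + 151.2498) / (132.5707 + 376.0032) = 170.5222 / 508.5739 = 0.33529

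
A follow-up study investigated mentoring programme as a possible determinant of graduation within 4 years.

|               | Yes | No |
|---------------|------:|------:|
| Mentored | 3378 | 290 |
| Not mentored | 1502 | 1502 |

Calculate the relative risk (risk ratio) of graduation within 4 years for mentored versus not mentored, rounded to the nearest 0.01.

Cells: a = 3378, b = 290, c = 1502, d = 1502.
Risk in exposed = 3378/3668 = 0.92094; risk in unexposed = 1502/3004 = 0.50000.
RR = 0.92094 / 0.50000 = 1.84188
The risk among the exposed is 1.84 times that among the unexposed.

1.84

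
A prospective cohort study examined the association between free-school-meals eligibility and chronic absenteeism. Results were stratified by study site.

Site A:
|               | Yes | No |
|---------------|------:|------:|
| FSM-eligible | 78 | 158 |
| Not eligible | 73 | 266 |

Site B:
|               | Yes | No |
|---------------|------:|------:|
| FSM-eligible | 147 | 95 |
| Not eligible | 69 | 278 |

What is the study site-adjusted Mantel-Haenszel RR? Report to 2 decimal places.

RR_MH = Σ(aᵢ·n₀ᵢ/nᵢ) / Σ(cᵢ·n₁ᵢ/nᵢ), with n₁ᵢ = aᵢ+bᵢ (exposed), n₀ᵢ = cᵢ+dᵢ (unexposed), nᵢ = n₁ᵢ+n₀ᵢ.
Stratum 1 (Site A): n₁ = 236, n₀ = 339, n = 575; a·n₀/n = 78·339/575 = 45.9861; c·n₁/n = 73·236/575 = 29.9617
Stratum 2 (Site B): n₁ = 242, n₀ = 347, n = 589; a·n₀/n = 147·347/589 = 86.6027; c·n₁/n = 69·242/589 = 28.3497
RR_MH = (45.9861 + 86.6027) / (29.9617 + 28.3497) = 132.5888 / 58.3115 = 2.27380

2.27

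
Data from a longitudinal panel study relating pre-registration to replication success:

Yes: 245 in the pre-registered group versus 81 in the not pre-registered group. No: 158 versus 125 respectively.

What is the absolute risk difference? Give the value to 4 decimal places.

From the description: a = 245, b = 158, c = 81, d = 125.
Risk in exposed = 245/403 = 0.607940; risk in unexposed = 81/206 = 0.393204.
Risk difference = 0.607940 − 0.393204 = 0.214737

0.2147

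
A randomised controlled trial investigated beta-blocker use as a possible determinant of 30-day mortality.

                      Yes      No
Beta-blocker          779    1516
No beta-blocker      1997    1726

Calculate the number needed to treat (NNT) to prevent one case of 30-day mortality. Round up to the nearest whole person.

6

Risk in treated group = 779/2295 = 0.33943; risk in control = 1997/3723 = 0.53640.
Absolute risk reduction = 0.53640 − 0.33943 = 0.19696
NNT = 1 / ARR = 1 / 0.19696 = 5.077 → round up → 6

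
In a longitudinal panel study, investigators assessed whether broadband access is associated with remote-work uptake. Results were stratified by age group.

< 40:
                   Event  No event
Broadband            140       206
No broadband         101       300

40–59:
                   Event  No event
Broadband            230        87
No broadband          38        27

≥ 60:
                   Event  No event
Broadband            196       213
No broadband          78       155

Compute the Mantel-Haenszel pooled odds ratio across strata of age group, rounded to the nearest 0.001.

1.920

OR_MH = Σ(aᵢdᵢ/nᵢ) / Σ(bᵢcᵢ/nᵢ), where nᵢ is the stratum total.
Stratum 1 (< 40): n = 747; a·d/n = 140·300/747 = 56.2249; b·c/n = 206·101/747 = 27.8527
Stratum 2 (40–59): n = 382; a·d/n = 230·27/382 = 16.2565; b·c/n = 87·38/382 = 8.6545
Stratum 3 (≥ 60): n = 642; a·d/n = 196·155/642 = 47.3209; b·c/n = 213·78/642 = 25.8785
OR_MH = (56.2249 + 16.2565 + 47.3209) / (27.8527 + 8.6545 + 25.8785) = 119.8023 / 62.3857 = 1.92035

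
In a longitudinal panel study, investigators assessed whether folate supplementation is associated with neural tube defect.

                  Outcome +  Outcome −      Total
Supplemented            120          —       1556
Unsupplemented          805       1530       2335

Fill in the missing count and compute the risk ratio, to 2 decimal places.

0.22

The missing cell is in the exposed row: 1556 − 120 = 1436.
So a = 120, b = 1436, c = 805, d = 1530.
RR = [a/(a+b)] / [c/(c+d)] = (120/1556) / (805/2335) = 0.07712/0.34475 = 0.22370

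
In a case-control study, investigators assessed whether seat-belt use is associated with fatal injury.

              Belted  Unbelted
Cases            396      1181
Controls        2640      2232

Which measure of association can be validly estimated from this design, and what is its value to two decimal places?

0.28

Reading the table with exposure as columns: a = 396 (Belted, case), b = 2640 (Belted, non-case), c = 1181 (Unbelted, case), d = 2232.
This is a case-control study: participants were sampled on outcome status, so risks in the source population cannot be estimated directly — relative risk is not valid here. The odds ratio is the appropriate measure.
OR = (a·d)/(b·c) = (396 × 2232) / (2640 × 1181) = 883872 / 3117840 = 0.28349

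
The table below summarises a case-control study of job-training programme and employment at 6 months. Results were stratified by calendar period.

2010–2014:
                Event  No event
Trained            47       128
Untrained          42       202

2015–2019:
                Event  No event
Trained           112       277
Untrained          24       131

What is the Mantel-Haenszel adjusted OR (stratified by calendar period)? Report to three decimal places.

OR_MH = Σ(aᵢdᵢ/nᵢ) / Σ(bᵢcᵢ/nᵢ), where nᵢ is the stratum total.
Stratum 1 (2010–2014): n = 419; a·d/n = 47·202/419 = 22.6587; b·c/n = 128·42/419 = 12.8305
Stratum 2 (2015–2019): n = 544; a·d/n = 112·131/544 = 26.9706; b·c/n = 277·24/544 = 12.2206
OR_MH = (22.6587 + 26.9706) / (12.8305 + 12.2206) = 49.6293 / 25.0511 = 1.98112

1.981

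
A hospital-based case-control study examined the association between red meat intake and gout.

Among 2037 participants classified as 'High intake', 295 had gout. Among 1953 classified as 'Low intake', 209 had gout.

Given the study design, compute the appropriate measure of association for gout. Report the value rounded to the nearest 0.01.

From the description: a = 295, b = 1742, c = 209, d = 1744.
This is a hospital-based case-control study: participants were sampled on outcome status, so risks in the source population cannot be estimated directly — relative risk is not valid here. The odds ratio is the appropriate measure.
OR = (a·d)/(b·c) = (295 × 1744) / (1742 × 209) = 514480 / 364078 = 1.41310

1.41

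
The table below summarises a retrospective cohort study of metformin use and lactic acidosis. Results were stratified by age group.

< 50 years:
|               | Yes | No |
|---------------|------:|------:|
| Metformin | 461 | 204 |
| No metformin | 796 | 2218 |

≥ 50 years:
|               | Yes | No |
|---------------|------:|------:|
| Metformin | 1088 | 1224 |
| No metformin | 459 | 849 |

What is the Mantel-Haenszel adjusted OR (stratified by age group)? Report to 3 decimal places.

OR_MH = Σ(aᵢdᵢ/nᵢ) / Σ(bᵢcᵢ/nᵢ), where nᵢ is the stratum total.
Stratum 1 (< 50 years): n = 3679; a·d/n = 461·2218/3679 = 277.9282; b·c/n = 204·796/3679 = 44.1381
Stratum 2 (≥ 50 years): n = 3620; a·d/n = 1088·849/3620 = 255.1691; b·c/n = 1224·459/3620 = 155.1978
OR_MH = (277.9282 + 255.1691) / (44.1381 + 155.1978) = 533.0973 / 199.3359 = 2.67437

2.674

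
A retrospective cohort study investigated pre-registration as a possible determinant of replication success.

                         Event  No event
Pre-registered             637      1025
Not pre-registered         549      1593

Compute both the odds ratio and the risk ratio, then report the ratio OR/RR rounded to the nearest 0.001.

1.206

Cells: a = 637, b = 1025, c = 549, d = 1593.
OR = (637·1593)/(1025·549) = 1014741/562725 = 1.80326
Risk in exposed = 637/1662 = 0.38327; risk in unexposed = 549/2142 = 0.25630; RR = 1.49539
OR/RR = 1.80326 / 1.49539 = 1.20588
The outcome is not rare, so the OR lies further from 1 than the RR.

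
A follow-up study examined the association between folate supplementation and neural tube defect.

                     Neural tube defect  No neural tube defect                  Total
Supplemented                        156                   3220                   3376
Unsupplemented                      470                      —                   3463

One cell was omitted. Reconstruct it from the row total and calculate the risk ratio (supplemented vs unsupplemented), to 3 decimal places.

0.340

The missing cell is in the unexposed row: 3463 − 470 = 2993.
So a = 156, b = 3220, c = 470, d = 2993.
RR = [a/(a+b)] / [c/(c+d)] = (156/3376) / (470/3463) = 0.04621/0.13572 = 0.34047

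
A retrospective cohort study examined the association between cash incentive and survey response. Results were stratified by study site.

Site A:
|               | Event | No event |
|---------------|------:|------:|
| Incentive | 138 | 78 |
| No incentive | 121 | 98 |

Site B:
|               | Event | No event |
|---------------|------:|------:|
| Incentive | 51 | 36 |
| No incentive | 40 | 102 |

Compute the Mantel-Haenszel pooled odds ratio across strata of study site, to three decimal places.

1.923

OR_MH = Σ(aᵢdᵢ/nᵢ) / Σ(bᵢcᵢ/nᵢ), where nᵢ is the stratum total.
Stratum 1 (Site A): n = 435; a·d/n = 138·98/435 = 31.0897; b·c/n = 78·121/435 = 21.6966
Stratum 2 (Site B): n = 229; a·d/n = 51·102/229 = 22.7162; b·c/n = 36·40/229 = 6.2882
OR_MH = (31.0897 + 22.7162) / (21.6966 + 6.2882) = 53.8058 / 27.9848 = 1.92268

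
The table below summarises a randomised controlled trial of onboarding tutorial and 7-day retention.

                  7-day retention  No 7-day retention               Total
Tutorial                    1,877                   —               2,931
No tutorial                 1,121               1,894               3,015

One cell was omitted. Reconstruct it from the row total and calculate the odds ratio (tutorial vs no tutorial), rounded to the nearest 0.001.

3.009

The missing cell is in the exposed row: 2931 − 1877 = 1054.
So a = 1877, b = 1054, c = 1121, d = 1894.
OR = (a·d)/(b·c) = (1877 × 1894) / (1054 × 1121) = 3555038 / 1181534 = 3.00883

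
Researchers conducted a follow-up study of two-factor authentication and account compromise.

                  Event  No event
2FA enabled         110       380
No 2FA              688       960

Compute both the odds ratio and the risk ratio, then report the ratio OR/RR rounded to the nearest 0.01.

0.75

Cells: a = 110, b = 380, c = 688, d = 960.
OR = (110·960)/(380·688) = 105600/261440 = 0.40392
Risk in exposed = 110/490 = 0.22449; risk in unexposed = 688/1648 = 0.41748; RR = 0.53773
OR/RR = 0.40392 / 0.53773 = 0.75115
The outcome is not rare, so the OR lies further from 1 than the RR.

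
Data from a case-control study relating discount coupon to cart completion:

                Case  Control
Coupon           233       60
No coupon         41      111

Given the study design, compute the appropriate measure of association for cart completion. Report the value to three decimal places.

10.513

Cells: a = 233, b = 60, c = 41, d = 111.
This is a case-control study: participants were sampled on outcome status, so risks in the source population cannot be estimated directly — relative risk is not valid here. The odds ratio is the appropriate measure.
OR = (a·d)/(b·c) = (233 × 111) / (60 × 41) = 25863 / 2460 = 10.51341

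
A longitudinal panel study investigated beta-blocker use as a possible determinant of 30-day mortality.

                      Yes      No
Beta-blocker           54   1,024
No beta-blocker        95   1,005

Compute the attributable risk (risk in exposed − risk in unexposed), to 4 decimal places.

Cells: a = 54, b = 1024, c = 95, d = 1005.
Risk in exposed = 54/1078 = 0.050093; risk in unexposed = 95/1100 = 0.086364.
Risk difference = 0.050093 − 0.086364 = -0.036271

-0.0363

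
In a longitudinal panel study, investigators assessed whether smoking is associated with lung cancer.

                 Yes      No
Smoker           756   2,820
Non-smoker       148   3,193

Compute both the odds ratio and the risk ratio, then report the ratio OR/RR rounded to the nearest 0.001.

1.212

Cells: a = 756, b = 2820, c = 148, d = 3193.
OR = (756·3193)/(2820·148) = 2413908/417360 = 5.78376
Risk in exposed = 756/3576 = 0.21141; risk in unexposed = 148/3341 = 0.04430; RR = 4.77242
OR/RR = 5.78376 / 4.77242 = 1.21191
The outcome is not rare, so the OR lies further from 1 than the RR.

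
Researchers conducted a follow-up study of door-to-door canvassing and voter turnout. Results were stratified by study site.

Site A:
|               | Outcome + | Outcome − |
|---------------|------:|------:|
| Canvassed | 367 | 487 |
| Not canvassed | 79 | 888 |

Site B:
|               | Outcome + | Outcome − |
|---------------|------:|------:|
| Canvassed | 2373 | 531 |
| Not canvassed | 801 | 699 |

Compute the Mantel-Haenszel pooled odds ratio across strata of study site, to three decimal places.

OR_MH = Σ(aᵢdᵢ/nᵢ) / Σ(bᵢcᵢ/nᵢ), where nᵢ is the stratum total.
Stratum 1 (Site A): n = 1821; a·d/n = 367·888/1821 = 178.9654; b·c/n = 487·79/1821 = 21.1274
Stratum 2 (Site B): n = 4404; a·d/n = 2373·699/4404 = 376.6410; b·c/n = 531·801/4404 = 96.5783
OR_MH = (178.9654 + 376.6410) / (21.1274 + 96.5783) = 555.6064 / 117.7057 = 4.72030

4.720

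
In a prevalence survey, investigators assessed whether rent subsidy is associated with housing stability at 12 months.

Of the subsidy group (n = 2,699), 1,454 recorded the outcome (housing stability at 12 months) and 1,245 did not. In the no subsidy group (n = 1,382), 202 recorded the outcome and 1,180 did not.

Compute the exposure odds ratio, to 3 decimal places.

From the description: a = 1454, b = 1245, c = 202, d = 1180.
OR = (a·d)/(b·c) = (1454 × 1180) / (1245 × 202) = 1715720 / 251490 = 6.82222
The odds of housing stability at 12 months are about 6.82 times as high in the subsidy group.

6.822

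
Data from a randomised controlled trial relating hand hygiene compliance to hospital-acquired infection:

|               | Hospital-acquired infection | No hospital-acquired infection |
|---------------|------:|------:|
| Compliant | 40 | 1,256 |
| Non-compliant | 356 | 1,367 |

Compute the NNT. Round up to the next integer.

Risk in treated group = 40/1296 = 0.03086; risk in control = 356/1723 = 0.20662.
Absolute risk reduction = 0.20662 − 0.03086 = 0.17575
NNT = 1 / ARR = 1 / 0.17575 = 5.690 → round up → 6

6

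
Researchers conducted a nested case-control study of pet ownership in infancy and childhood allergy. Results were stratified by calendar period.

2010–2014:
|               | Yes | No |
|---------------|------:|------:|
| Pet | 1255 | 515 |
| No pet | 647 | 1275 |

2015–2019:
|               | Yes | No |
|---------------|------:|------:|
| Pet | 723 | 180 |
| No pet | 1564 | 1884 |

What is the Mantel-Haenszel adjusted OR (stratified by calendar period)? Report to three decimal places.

OR_MH = Σ(aᵢdᵢ/nᵢ) / Σ(bᵢcᵢ/nᵢ), where nᵢ is the stratum total.
Stratum 1 (2010–2014): n = 3692; a·d/n = 1255·1275/3692 = 433.4033; b·c/n = 515·647/3692 = 90.2505
Stratum 2 (2015–2019): n = 4351; a·d/n = 723·1884/4351 = 313.0618; b·c/n = 180·1564/4351 = 64.7024
OR_MH = (433.4033 + 313.0618) / (90.2505 + 64.7024) = 746.4651 / 154.9529 = 4.81737

4.817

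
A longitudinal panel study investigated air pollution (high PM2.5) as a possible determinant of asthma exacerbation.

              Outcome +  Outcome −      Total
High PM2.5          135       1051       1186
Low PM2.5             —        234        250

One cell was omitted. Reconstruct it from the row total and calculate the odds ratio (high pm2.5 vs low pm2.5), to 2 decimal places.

1.88

The missing cell is in the unexposed row: 250 − 234 = 16.
So a = 135, b = 1051, c = 16, d = 234.
OR = (a·d)/(b·c) = (135 × 234) / (1051 × 16) = 31590 / 16816 = 1.87857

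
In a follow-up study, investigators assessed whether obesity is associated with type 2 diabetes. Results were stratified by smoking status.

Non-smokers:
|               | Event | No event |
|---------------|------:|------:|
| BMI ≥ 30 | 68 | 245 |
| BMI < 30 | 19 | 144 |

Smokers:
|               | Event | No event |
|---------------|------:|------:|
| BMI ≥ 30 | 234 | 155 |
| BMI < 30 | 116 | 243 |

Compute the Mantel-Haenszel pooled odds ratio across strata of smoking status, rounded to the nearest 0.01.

2.86

OR_MH = Σ(aᵢdᵢ/nᵢ) / Σ(bᵢcᵢ/nᵢ), where nᵢ is the stratum total.
Stratum 1 (Non-smokers): n = 476; a·d/n = 68·144/476 = 20.5714; b·c/n = 245·19/476 = 9.7794
Stratum 2 (Smokers): n = 748; a·d/n = 234·243/748 = 76.0187; b·c/n = 155·116/748 = 24.0374
OR_MH = (20.5714 + 76.0187) / (9.7794 + 24.0374) = 96.5901 / 33.8168 = 2.85627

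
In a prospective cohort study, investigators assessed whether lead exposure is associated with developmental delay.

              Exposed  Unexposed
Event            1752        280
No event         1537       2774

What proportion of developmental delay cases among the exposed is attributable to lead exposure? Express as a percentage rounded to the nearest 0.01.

Reading the table with exposure as columns: a = 1752 (Exposed, case), b = 1537 (Exposed, non-case), c = 280 (Unexposed, case), d = 2774.
Risk in exposed = 1752/3289 = 0.53268; risk in unexposed = 280/3054 = 0.09168.
RR = 0.53268/0.09168 = 5.81007
AR% = (RR − 1)/RR × 100 = (5.81007 − 1)/5.81007 × 100 = 82.7885%

82.79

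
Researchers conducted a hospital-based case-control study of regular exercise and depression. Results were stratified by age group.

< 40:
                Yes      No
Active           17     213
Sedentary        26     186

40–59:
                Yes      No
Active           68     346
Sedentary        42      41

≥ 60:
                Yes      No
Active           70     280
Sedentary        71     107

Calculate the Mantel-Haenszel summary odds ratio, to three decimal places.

OR_MH = Σ(aᵢdᵢ/nᵢ) / Σ(bᵢcᵢ/nᵢ), where nᵢ is the stratum total.
Stratum 1 (< 40): n = 442; a·d/n = 17·186/442 = 7.1538; b·c/n = 213·26/442 = 12.5294
Stratum 2 (40–59): n = 497; a·d/n = 68·41/497 = 5.6097; b·c/n = 346·42/497 = 29.2394
Stratum 3 (≥ 60): n = 528; a·d/n = 70·107/528 = 14.1856; b·c/n = 280·71/528 = 37.6515
OR_MH = (7.1538 + 5.6097 + 14.1856) / (12.5294 + 29.2394 + 37.6515) = 26.9491 / 79.4204 = 0.33932

0.339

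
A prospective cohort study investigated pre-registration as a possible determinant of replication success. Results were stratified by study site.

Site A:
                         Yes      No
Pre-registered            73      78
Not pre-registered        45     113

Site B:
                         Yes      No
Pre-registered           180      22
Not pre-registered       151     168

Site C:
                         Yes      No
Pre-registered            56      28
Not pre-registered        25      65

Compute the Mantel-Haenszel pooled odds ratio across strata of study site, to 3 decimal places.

4.856

OR_MH = Σ(aᵢdᵢ/nᵢ) / Σ(bᵢcᵢ/nᵢ), where nᵢ is the stratum total.
Stratum 1 (Site A): n = 309; a·d/n = 73·113/309 = 26.6958; b·c/n = 78·45/309 = 11.3592
Stratum 2 (Site B): n = 521; a·d/n = 180·168/521 = 58.0422; b·c/n = 22·151/521 = 6.3762
Stratum 3 (Site C): n = 174; a·d/n = 56·65/174 = 20.9195; b·c/n = 28·25/174 = 4.0230
OR_MH = (26.6958 + 58.0422 + 20.9195) / (11.3592 + 6.3762 + 4.0230) = 105.6576 / 21.7584 = 4.85594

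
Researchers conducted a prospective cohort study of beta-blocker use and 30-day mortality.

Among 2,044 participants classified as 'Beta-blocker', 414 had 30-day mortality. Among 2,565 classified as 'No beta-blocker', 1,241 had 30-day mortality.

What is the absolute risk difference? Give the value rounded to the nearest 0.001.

-0.281

From the description: a = 414, b = 1630, c = 1241, d = 1324.
Risk in exposed = 414/2044 = 0.202544; risk in unexposed = 1241/2565 = 0.483821.
Risk difference = 0.202544 − 0.483821 = -0.281277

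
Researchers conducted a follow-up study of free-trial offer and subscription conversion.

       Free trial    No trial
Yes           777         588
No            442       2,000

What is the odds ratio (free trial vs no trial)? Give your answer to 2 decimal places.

Reading the table with exposure as columns: a = 777 (Free trial, case), b = 442 (Free trial, non-case), c = 588 (No trial, case), d = 2000.
OR = (a·d)/(b·c) = (777 × 2000) / (442 × 588) = 1554000 / 259896 = 5.97931
The odds of subscription conversion are about 5.98 times as high in the free trial group.

5.98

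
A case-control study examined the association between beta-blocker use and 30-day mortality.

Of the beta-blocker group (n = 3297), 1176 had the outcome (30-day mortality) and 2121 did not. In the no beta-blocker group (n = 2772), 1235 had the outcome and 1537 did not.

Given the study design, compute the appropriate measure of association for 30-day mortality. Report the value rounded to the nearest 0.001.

From the description: a = 1176, b = 2121, c = 1235, d = 1537.
This is a case-control study: participants were sampled on outcome status, so risks in the source population cannot be estimated directly — relative risk is not valid here. The odds ratio is the appropriate measure.
OR = (a·d)/(b·c) = (1176 × 1537) / (2121 × 1235) = 1807512 / 2619435 = 0.69004

0.690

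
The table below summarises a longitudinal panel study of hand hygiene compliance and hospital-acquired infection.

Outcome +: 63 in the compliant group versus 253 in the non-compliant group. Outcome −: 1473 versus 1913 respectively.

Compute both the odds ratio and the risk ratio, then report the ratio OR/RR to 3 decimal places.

From the description: a = 63, b = 1473, c = 253, d = 1913.
OR = (63·1913)/(1473·253) = 120519/372669 = 0.32339
Risk in exposed = 63/1536 = 0.04102; risk in unexposed = 253/2166 = 0.11681; RR = 0.35115
OR/RR = 0.32339 / 0.35115 = 0.92097
The outcome is not rare, so the OR lies further from 1 than the RR.

0.921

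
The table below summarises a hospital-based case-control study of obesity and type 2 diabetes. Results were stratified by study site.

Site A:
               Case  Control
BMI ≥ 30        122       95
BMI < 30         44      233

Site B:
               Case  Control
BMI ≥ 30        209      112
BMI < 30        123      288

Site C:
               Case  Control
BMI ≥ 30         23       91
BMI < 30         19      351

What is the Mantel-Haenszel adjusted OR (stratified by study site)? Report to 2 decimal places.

OR_MH = Σ(aᵢdᵢ/nᵢ) / Σ(bᵢcᵢ/nᵢ), where nᵢ is the stratum total.
Stratum 1 (Site A): n = 494; a·d/n = 122·233/494 = 57.5425; b·c/n = 95·44/494 = 8.4615
Stratum 2 (Site B): n = 732; a·d/n = 209·288/732 = 82.2295; b·c/n = 112·123/732 = 18.8197
Stratum 3 (Site C): n = 484; a·d/n = 23·351/484 = 16.6798; b·c/n = 91·19/484 = 3.5723
OR_MH = (57.5425 + 82.2295 + 16.6798) / (8.4615 + 18.8197 + 3.5723) = 156.4518 / 30.8535 = 5.07079

5.07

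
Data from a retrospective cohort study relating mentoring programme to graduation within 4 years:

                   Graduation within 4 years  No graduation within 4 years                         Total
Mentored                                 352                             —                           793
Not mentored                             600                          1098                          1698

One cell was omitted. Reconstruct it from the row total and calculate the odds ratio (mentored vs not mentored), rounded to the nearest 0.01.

1.46

The missing cell is in the exposed row: 793 − 352 = 441.
So a = 352, b = 441, c = 600, d = 1098.
OR = (a·d)/(b·c) = (352 × 1098) / (441 × 600) = 386496 / 264600 = 1.46068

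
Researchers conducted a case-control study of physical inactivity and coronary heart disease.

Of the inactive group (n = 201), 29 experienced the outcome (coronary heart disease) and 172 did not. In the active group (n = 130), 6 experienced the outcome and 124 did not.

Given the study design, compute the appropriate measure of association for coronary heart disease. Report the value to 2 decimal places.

3.48

From the description: a = 29, b = 172, c = 6, d = 124.
This is a case-control study: participants were sampled on outcome status, so risks in the source population cannot be estimated directly — relative risk is not valid here. The odds ratio is the appropriate measure.
OR = (a·d)/(b·c) = (29 × 124) / (172 × 6) = 3596 / 1032 = 3.48450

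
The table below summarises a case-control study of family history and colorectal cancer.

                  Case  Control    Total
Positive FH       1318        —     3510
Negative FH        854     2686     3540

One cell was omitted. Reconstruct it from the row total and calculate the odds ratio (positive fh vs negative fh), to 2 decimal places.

The missing cell is in the exposed row: 3510 − 1318 = 2192.
So a = 1318, b = 2192, c = 854, d = 2686.
OR = (a·d)/(b·c) = (1318 × 2686) / (2192 × 854) = 3540148 / 1871968 = 1.89114

1.89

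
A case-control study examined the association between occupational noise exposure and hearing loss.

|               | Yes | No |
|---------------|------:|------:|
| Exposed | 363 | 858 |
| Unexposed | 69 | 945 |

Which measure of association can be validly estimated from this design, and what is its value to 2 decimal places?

Cells: a = 363, b = 858, c = 69, d = 945.
This is a case-control study: participants were sampled on outcome status, so risks in the source population cannot be estimated directly — relative risk is not valid here. The odds ratio is the appropriate measure.
OR = (a·d)/(b·c) = (363 × 945) / (858 × 69) = 343035 / 59202 = 5.79431

5.79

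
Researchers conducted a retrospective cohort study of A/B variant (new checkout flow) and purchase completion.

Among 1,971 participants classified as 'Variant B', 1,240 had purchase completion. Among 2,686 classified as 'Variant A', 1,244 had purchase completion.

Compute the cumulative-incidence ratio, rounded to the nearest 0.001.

1.358

From the description: a = 1240, b = 731, c = 1244, d = 1442.
Risk in exposed = 1240/1971 = 0.62912; risk in unexposed = 1244/2686 = 0.46314.
RR = 0.62912 / 0.46314 = 1.35838
The risk among the exposed is 1.36 times that among the unexposed.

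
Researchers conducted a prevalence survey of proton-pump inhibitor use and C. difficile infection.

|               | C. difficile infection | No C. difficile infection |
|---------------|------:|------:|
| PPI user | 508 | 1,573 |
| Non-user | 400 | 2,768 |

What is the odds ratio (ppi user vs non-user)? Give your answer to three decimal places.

2.235

Cells: a = 508, b = 1573, c = 400, d = 2768.
OR = (a·d)/(b·c) = (508 × 2768) / (1573 × 400) = 1406144 / 629200 = 2.23481
The odds of C. difficile infection are about 2.23 times as high in the ppi user group.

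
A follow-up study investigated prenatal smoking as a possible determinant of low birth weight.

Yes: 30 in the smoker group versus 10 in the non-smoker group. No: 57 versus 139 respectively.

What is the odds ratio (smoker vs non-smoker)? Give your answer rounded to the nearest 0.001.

From the description: a = 30, b = 57, c = 10, d = 139.
OR = (a·d)/(b·c) = (30 × 139) / (57 × 10) = 4170 / 570 = 7.31579
The odds of low birth weight are about 7.32 times as high in the smoker group.

7.316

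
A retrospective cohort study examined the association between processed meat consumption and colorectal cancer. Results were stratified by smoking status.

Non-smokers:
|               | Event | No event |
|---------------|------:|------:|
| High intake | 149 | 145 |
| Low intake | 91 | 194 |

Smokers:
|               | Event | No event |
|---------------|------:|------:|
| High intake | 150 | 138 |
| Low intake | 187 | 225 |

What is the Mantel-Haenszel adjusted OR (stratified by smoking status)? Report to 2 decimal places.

OR_MH = Σ(aᵢdᵢ/nᵢ) / Σ(bᵢcᵢ/nᵢ), where nᵢ is the stratum total.
Stratum 1 (Non-smokers): n = 579; a·d/n = 149·194/579 = 49.9240; b·c/n = 145·91/579 = 22.7893
Stratum 2 (Smokers): n = 700; a·d/n = 150·225/700 = 48.2143; b·c/n = 138·187/700 = 36.8657
OR_MH = (49.9240 + 48.2143) / (22.7893 + 36.8657) = 98.1383 / 59.6550 = 1.64510

1.65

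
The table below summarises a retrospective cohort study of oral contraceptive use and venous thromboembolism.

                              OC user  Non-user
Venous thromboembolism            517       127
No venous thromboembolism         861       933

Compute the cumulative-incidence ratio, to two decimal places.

3.13

Reading the table with exposure as columns: a = 517 (OC user, case), b = 861 (OC user, non-case), c = 127 (Non-user, case), d = 933.
Risk in exposed = 517/1378 = 0.37518; risk in unexposed = 127/1060 = 0.11981.
RR = 0.37518 / 0.11981 = 3.13144
The risk among the exposed is 3.13 times that among the unexposed.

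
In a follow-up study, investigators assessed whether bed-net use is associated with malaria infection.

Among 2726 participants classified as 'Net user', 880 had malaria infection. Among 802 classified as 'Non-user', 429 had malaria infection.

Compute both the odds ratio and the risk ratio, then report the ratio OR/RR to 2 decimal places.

0.69

From the description: a = 880, b = 1846, c = 429, d = 373.
OR = (880·373)/(1846·429) = 328240/791934 = 0.41448
Risk in exposed = 880/2726 = 0.32282; risk in unexposed = 429/802 = 0.53491; RR = 0.60350
OR/RR = 0.41448 / 0.60350 = 0.68680
The outcome is not rare, so the OR lies further from 1 than the RR.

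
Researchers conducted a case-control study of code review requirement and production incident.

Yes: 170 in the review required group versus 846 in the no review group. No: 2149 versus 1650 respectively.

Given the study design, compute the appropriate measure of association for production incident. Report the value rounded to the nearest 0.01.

From the description: a = 170, b = 2149, c = 846, d = 1650.
This is a case-control study: participants were sampled on outcome status, so risks in the source population cannot be estimated directly — relative risk is not valid here. The odds ratio is the appropriate measure.
OR = (a·d)/(b·c) = (170 × 1650) / (2149 × 846) = 280500 / 1818054 = 0.15429

0.15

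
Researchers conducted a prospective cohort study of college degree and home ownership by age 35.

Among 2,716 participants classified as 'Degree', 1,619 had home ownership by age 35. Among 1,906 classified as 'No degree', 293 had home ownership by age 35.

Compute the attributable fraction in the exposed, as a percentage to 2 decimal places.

From the description: a = 1619, b = 1097, c = 293, d = 1613.
Risk in exposed = 1619/2716 = 0.59610; risk in unexposed = 293/1906 = 0.15373.
RR = 0.59610/0.15373 = 3.87768
AR% = (RR − 1)/RR × 100 = (3.87768 − 1)/3.87768 × 100 = 74.2114%

74.21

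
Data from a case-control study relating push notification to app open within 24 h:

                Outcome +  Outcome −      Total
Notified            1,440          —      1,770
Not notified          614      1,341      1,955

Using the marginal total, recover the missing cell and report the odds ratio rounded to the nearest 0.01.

The missing cell is in the exposed row: 1770 − 1440 = 330.
So a = 1440, b = 330, c = 614, d = 1341.
OR = (a·d)/(b·c) = (1440 × 1341) / (330 × 614) = 1931040 / 202620 = 9.53035

9.53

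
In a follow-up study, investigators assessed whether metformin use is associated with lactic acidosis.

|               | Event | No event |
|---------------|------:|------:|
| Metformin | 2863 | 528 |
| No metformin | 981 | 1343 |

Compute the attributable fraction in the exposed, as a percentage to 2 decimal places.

50.00

Cells: a = 2863, b = 528, c = 981, d = 1343.
Risk in exposed = 2863/3391 = 0.84429; risk in unexposed = 981/2324 = 0.42212.
RR = 0.84429/0.42212 = 2.00014
AR% = (RR − 1)/RR × 100 = (2.00014 − 1)/2.00014 × 100 = 50.0035%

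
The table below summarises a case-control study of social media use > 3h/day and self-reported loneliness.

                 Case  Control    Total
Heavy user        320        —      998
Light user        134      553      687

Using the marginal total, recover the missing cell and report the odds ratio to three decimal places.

1.948

The missing cell is in the exposed row: 998 − 320 = 678.
So a = 320, b = 678, c = 134, d = 553.
OR = (a·d)/(b·c) = (320 × 553) / (678 × 134) = 176960 / 90852 = 1.94778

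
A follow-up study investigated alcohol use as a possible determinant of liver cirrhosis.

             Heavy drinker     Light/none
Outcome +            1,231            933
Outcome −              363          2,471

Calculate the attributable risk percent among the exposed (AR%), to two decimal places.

64.51

Reading the table with exposure as columns: a = 1231 (Heavy drinker, case), b = 363 (Heavy drinker, non-case), c = 933 (Light/none, case), d = 2471.
Risk in exposed = 1231/1594 = 0.77227; risk in unexposed = 933/3404 = 0.27409.
RR = 0.77227/0.27409 = 2.81759
AR% = (RR − 1)/RR × 100 = (2.81759 − 1)/2.81759 × 100 = 64.5087%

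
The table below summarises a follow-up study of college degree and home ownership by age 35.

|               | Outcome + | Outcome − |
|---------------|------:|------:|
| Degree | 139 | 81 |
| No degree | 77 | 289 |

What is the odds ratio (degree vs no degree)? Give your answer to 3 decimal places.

6.441

Cells: a = 139, b = 81, c = 77, d = 289.
OR = (a·d)/(b·c) = (139 × 289) / (81 × 77) = 40171 / 6237 = 6.44076
The odds of home ownership by age 35 are about 6.44 times as high in the degree group.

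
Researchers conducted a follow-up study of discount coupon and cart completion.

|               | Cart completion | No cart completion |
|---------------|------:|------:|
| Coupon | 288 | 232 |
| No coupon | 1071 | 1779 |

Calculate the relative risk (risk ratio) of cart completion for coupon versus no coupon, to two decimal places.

Cells: a = 288, b = 232, c = 1071, d = 1779.
Risk in exposed = 288/520 = 0.55385; risk in unexposed = 1071/2850 = 0.37579.
RR = 0.55385 / 0.37579 = 1.47382
The risk among the exposed is 1.47 times that among the unexposed.

1.47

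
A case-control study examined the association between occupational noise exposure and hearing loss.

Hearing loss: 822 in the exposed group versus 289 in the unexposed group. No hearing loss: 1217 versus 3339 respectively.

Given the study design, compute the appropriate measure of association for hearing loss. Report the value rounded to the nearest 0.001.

7.804

From the description: a = 822, b = 1217, c = 289, d = 3339.
This is a case-control study: participants were sampled on outcome status, so risks in the source population cannot be estimated directly — relative risk is not valid here. The odds ratio is the appropriate measure.
OR = (a·d)/(b·c) = (822 × 3339) / (1217 × 289) = 2744658 / 351713 = 7.80369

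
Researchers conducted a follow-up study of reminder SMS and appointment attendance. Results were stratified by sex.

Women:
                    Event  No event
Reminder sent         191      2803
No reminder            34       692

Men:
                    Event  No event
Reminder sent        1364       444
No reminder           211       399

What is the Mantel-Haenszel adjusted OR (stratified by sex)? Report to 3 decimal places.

4.049

OR_MH = Σ(aᵢdᵢ/nᵢ) / Σ(bᵢcᵢ/nᵢ), where nᵢ is the stratum total.
Stratum 1 (Women): n = 3720; a·d/n = 191·692/3720 = 35.5301; b·c/n = 2803·34/3720 = 25.6188
Stratum 2 (Men): n = 2418; a·d/n = 1364·399/2418 = 225.0769; b·c/n = 444·211/2418 = 38.7444
OR_MH = (35.5301 + 225.0769) / (25.6188 + 38.7444) = 260.6070 / 64.3632 = 4.04900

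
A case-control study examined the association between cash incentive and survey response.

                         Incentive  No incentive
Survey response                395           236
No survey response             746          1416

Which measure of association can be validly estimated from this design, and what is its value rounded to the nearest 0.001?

3.177

Reading the table with exposure as columns: a = 395 (Incentive, case), b = 746 (Incentive, non-case), c = 236 (No incentive, case), d = 1416.
This is a case-control study: participants were sampled on outcome status, so risks in the source population cannot be estimated directly — relative risk is not valid here. The odds ratio is the appropriate measure.
OR = (a·d)/(b·c) = (395 × 1416) / (746 × 236) = 559320 / 176056 = 3.17694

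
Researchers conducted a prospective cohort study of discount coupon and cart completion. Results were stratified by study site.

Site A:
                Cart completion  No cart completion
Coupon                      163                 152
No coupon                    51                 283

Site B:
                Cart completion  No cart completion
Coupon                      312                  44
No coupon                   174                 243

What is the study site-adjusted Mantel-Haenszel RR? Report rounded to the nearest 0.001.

2.404

RR_MH = Σ(aᵢ·n₀ᵢ/nᵢ) / Σ(cᵢ·n₁ᵢ/nᵢ), with n₁ᵢ = aᵢ+bᵢ (exposed), n₀ᵢ = cᵢ+dᵢ (unexposed), nᵢ = n₁ᵢ+n₀ᵢ.
Stratum 1 (Site A): n₁ = 315, n₀ = 334, n = 649; a·n₀/n = 163·334/649 = 83.8860; c·n₁/n = 51·315/649 = 24.7535
Stratum 2 (Site B): n₁ = 356, n₀ = 417, n = 773; a·n₀/n = 312·417/773 = 168.3105; c·n₁/n = 174·356/773 = 80.1345
RR_MH = (83.8860 + 168.3105) / (24.7535 + 80.1345) = 252.1965 / 104.8880 = 2.40444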